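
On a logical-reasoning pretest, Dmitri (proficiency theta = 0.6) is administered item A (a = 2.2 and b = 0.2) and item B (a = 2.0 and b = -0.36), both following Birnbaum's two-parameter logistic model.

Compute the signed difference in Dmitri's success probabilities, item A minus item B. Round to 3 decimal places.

P(theta) = 1 / (1 + exp(−a(theta − b)))
P_A = 0.7068
P_B = 0.8721
P_A − P_B = -0.1653

-0.165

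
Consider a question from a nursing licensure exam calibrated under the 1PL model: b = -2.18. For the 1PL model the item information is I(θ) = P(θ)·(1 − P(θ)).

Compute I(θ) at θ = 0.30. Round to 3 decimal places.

0.071

P = 1/(1+e^{-2.4800}) = 0.9227
P(1−P) = 0.9227 × 0.0773 = 0.0713
I = P(1−P) = 0.07130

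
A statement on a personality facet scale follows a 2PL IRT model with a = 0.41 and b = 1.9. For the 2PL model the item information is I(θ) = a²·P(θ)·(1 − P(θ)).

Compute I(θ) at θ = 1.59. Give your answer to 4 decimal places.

P = 1/(1+e^{0.1271}) = 0.4683
P(1−P) = 0.4683 × 0.5317 = 0.2490
I = a² × P(1−P) = 0.41² × 0.2490 = 0.04186

0.0419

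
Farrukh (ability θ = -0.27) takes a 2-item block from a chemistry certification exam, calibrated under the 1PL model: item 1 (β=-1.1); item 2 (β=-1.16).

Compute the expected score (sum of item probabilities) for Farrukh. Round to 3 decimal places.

P(θ) = 1 / (1 + exp(−(θ − β)))
P_1 = 1/(1+e^{-0.8300}) = 0.6964
P_2 = 1/(1+e^{-0.8900}) = 0.7089
E[score] = 0.6964 + 0.7089 = 1.4052

1.405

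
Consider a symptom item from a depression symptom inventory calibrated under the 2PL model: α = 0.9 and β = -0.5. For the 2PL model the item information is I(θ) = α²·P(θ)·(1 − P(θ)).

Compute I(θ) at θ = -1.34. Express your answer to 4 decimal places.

P = 1/(1+e^{0.7560}) = 0.3195
P(1−P) = 0.3195 × 0.6805 = 0.2174
I = α² × P(1−P) = 0.9² × 0.2174 = 0.17611

0.1761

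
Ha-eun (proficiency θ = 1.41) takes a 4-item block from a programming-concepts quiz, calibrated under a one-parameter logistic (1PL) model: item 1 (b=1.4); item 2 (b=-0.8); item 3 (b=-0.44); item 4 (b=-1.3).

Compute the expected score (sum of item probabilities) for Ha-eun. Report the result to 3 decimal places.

P(θ) = 1 / (1 + exp(−(θ − b)))
P_1 = 1/(1+e^{-0.0100}) = 0.5025
P_2 = 1/(1+e^{-2.2100}) = 0.9011
P_3 = 1/(1+e^{-1.8500}) = 0.8641
P_4 = 1/(1+e^{-2.7100}) = 0.9376
E[score] = 0.5025 + 0.9011 + 0.8641 + 0.9376 = 3.2054

3.205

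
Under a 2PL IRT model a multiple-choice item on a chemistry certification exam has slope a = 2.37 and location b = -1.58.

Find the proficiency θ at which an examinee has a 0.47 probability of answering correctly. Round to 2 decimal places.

-1.63

P(θ) = 1 / (1 + exp(−a(θ − b)))
logit = ln(0.4700/0.5300) = -0.1201
θ = b + logit/(a) = -1.58 + (-0.1201)/2.3700 = -1.6307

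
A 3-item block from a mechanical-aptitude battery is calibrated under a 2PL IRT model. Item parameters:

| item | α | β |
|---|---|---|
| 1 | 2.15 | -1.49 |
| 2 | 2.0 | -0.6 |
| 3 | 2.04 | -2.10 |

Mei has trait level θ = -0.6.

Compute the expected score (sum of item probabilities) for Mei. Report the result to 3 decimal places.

2.327

P(θ) = 1 / (1 + exp(−α(θ − β)))
P_1 = 1/(1+e^{-1.9135}) = 0.8714
P_2 = 1/(1+e^{0.0000}) = 0.5000
P_3 = 1/(1+e^{-3.0600}) = 0.9552
E[score] = 0.8714 + 0.5000 + 0.9552 = 2.3266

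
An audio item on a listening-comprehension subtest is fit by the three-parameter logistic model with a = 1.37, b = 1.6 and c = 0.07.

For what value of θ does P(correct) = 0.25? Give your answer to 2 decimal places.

0.56

P(θ) = c + (1 − c) · 1 / (1 + exp(−a(θ − b)))
Remove guessing floor: (0.25 − 0.07)/(1 − 0.07) = 0.1935
logit = ln(0.1935/0.8065) = -1.4271
θ = b + logit/(a) = 1.6 + (-1.4271)/1.3700 = 0.5583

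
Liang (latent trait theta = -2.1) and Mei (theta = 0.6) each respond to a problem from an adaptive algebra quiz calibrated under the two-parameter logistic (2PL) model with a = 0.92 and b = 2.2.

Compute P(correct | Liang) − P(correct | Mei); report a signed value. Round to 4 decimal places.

-0.1679

P(theta) = 1 / (1 + exp(−a(theta − b)))
P(Liang) = 0.0188  [exponent -3.9560]
P(Mei) = 0.1866  [exponent -1.4720]
Difference = 0.0188 − 0.1866 = -0.1679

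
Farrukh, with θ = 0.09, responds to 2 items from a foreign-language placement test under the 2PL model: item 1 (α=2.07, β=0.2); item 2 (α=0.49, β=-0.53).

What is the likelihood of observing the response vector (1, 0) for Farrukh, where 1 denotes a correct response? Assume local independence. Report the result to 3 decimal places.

0.188

P(θ) = 1 / (1 + exp(−α(θ − β)))
P_1 = 1/(1+e^{0.2277}) = 0.4433
P_2 = 1/(1+e^{-0.3038}) = 0.5754
L = P_1 × (1−P_2) = 0.4433 × 0.4246 = 0.18825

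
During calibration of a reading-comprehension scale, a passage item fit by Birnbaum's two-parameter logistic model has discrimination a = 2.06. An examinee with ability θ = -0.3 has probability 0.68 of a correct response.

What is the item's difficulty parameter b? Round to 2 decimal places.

P(θ) = 1 / (1 + exp(−a(θ − b)))
logit(0.68) = ln(0.68/0.32) = 0.7538
b = θ − logit/(a) = -0.3 − 0.7538/2.0600 = -0.6659

-0.67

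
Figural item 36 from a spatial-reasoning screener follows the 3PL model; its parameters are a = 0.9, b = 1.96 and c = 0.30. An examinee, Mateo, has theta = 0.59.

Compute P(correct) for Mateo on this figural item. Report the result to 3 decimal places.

P(theta) = c + (1 − c) · 1 / (1 + exp(−a(theta − b)))
Exponent: 0.9 × (0.59 − 1.96) = -1.2330
1/(1 + e^{1.2330}) = 0.2257
P = 0.30 + 0.70 × 0.2257 = 0.4580

0.458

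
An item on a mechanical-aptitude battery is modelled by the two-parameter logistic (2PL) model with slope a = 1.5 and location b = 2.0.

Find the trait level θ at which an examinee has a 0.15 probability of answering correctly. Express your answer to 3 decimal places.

0.844

P(θ) = 1 / (1 + exp(−a(θ − b)))
logit = ln(0.1500/0.8500) = -1.7346
θ = b + logit/(a) = 2.0 + (-1.7346)/1.5000 = 0.8436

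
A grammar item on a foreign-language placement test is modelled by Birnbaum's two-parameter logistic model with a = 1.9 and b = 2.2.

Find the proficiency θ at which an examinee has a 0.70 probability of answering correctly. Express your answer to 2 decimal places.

2.65

P(θ) = 1 / (1 + exp(−a(θ − b)))
logit = ln(0.7000/0.3000) = 0.8473
θ = b + logit/(a) = 2.2 + 0.8473/1.9000 = 2.6459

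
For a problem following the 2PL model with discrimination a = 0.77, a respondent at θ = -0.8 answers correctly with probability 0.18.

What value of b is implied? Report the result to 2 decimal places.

1.17

P(θ) = 1 / (1 + exp(−a(θ − b)))
logit(0.18) = ln(0.18/0.82) = -1.5163
b = θ − logit/(a) = -0.8 − (-1.5163)/0.7700 = 1.1693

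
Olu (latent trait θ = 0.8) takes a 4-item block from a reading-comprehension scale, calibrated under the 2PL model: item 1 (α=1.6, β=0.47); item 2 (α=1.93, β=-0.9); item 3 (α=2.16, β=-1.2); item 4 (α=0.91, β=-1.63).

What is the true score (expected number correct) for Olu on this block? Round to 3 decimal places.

P(θ) = 1 / (1 + exp(−α(θ − β)))
P_1 = 1/(1+e^{-0.5280}) = 0.6290
P_2 = 1/(1+e^{-3.2810}) = 0.9638
P_3 = 1/(1+e^{-4.3200}) = 0.9869
P_4 = 1/(1+e^{-2.2113}) = 0.9013
E[score] = 0.6290 + 0.9638 + 0.9869 + 0.9013 = 3.4809

3.481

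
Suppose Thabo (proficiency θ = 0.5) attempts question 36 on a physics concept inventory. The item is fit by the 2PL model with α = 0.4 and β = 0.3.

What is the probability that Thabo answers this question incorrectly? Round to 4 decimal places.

P(θ) = 1 / (1 + exp(−α(θ − β)))
Exponent: 0.4 × (0.5 − 0.3) = 0.0800
1/(1 + e^{-0.0800}) = 0.5200
P(incorrect) = 1 − 0.5200 = 0.4800

0.4800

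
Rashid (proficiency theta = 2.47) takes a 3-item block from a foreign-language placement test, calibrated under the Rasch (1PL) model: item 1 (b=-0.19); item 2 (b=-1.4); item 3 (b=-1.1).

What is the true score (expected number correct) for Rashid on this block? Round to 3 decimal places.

P(theta) = 1 / (1 + exp(−(theta − b)))
P_1 = 1/(1+e^{-2.6600}) = 0.9346
P_2 = 1/(1+e^{-3.8700}) = 0.9796
P_3 = 1/(1+e^{-3.5700}) = 0.9726
E[score] = 0.9346 + 0.9796 + 0.9726 = 2.8868

2.887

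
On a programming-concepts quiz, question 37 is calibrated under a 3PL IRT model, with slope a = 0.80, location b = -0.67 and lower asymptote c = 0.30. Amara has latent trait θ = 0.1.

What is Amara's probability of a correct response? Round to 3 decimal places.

P(θ) = c + (1 − c) · 1 / (1 + exp(−a(θ − b)))
Exponent: 0.80 × (0.1 − (-0.67)) = 0.6160
1/(1 + e^{-0.6160}) = 0.6493
P = 0.30 + 0.70 × 0.6493 = 0.7545

0.755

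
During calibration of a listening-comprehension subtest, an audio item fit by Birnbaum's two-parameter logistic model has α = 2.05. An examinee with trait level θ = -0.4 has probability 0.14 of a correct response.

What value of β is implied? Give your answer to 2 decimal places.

P(θ) = 1 / (1 + exp(−α(θ − β)))
logit(0.14) = ln(0.14/0.86) = -1.8153
β = θ − logit/(α) = -0.4 − (-1.8153)/2.0500 = 0.4855

0.49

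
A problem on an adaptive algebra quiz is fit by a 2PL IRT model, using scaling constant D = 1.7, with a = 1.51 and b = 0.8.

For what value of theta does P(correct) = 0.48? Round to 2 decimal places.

0.77

P(theta) = 1 / (1 + exp(−D·a(theta − b)))
logit = ln(0.4800/0.5200) = -0.0800
theta = b + logit/(1.7·a) = 0.8 + (-0.0800)/2.5670 = 0.7688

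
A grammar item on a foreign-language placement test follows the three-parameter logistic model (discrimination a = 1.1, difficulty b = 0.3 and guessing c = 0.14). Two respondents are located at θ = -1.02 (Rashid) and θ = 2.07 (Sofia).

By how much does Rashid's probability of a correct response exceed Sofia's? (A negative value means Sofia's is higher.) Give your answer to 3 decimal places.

-0.589

P(θ) = c + (1 − c) · 1 / (1 + exp(−a(θ − b)))
P(Rashid) = 0.3031  [exponent -1.4520]
P(Sofia) = 0.8926  [exponent 1.9470]
Difference = 0.3031 − 0.8926 = -0.5895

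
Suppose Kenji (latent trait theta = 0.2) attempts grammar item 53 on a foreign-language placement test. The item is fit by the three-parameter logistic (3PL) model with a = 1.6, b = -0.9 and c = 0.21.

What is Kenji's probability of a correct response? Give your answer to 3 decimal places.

P(theta) = c + (1 − c) · 1 / (1 + exp(−a(theta − b)))
Exponent: 1.6 × (0.2 − (-0.9)) = 1.7600
1/(1 + e^{-1.7600}) = 0.8532
P = 0.21 + 0.79 × 0.8532 = 0.8840

0.884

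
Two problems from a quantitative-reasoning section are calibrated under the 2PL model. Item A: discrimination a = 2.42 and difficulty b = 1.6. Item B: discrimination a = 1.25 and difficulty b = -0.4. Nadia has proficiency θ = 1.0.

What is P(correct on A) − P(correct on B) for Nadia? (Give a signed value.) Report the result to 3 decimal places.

-0.662

P(θ) = 1 / (1 + exp(−a(θ − b)))
P_A = 0.1897
P_B = 0.8520
P_A − P_B = -0.6623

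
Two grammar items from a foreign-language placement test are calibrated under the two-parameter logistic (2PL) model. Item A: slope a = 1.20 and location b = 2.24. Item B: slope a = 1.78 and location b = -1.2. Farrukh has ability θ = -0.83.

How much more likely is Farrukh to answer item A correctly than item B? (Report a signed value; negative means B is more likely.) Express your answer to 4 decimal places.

-0.6344

P(θ) = 1 / (1 + exp(−a(θ − b)))
P_A = 0.0245
P_B = 0.6589
P_A − P_B = -0.6344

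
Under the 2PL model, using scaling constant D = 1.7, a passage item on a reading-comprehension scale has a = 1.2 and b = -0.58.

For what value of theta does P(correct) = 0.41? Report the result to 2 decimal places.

P(theta) = 1 / (1 + exp(−D·a(theta − b)))
logit = ln(0.4100/0.5900) = -0.3640
theta = b + logit/(1.7·a) = -0.58 + (-0.3640)/2.0400 = -0.7584

-0.76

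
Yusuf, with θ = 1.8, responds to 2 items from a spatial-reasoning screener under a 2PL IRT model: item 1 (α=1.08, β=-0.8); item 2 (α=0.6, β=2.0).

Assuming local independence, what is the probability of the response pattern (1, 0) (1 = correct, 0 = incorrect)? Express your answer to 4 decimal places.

P(θ) = 1 / (1 + exp(−α(θ − β)))
P_1 = 1/(1+e^{-2.8080}) = 0.9431
P_2 = 1/(1+e^{0.1200}) = 0.4700
L = P_1 × (1−P_2) = 0.9431 × 0.5300 = 0.49981

0.4998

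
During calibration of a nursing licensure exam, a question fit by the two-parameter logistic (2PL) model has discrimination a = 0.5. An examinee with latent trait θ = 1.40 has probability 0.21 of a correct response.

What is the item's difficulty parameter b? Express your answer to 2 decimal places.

4.05

P(θ) = 1 / (1 + exp(−a(θ − b)))
logit(0.21) = ln(0.21/0.79) = -1.3249
b = θ − logit/(a) = 1.40 − (-1.3249)/0.5000 = 4.0499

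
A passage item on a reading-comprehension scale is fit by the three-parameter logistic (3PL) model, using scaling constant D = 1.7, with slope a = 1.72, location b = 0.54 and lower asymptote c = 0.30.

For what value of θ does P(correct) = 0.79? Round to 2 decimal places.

P(θ) = c + (1 − c) · 1 / (1 + exp(−D·a(θ − b)))
Remove guessing floor: (0.79 − 0.30)/(1 − 0.30) = 0.7000
logit = ln(0.7000/0.3000) = 0.8473
θ = b + logit/(1.7·a) = 0.54 + 0.8473/2.9240 = 0.8298

0.83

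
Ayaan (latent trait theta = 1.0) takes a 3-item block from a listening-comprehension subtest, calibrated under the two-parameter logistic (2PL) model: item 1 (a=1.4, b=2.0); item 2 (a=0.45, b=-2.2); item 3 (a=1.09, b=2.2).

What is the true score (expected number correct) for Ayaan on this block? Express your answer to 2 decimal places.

P(theta) = 1 / (1 + exp(−a(theta − b)))
P_1 = 1/(1+e^{1.4000}) = 0.1978
P_2 = 1/(1+e^{-1.4400}) = 0.8085
P_3 = 1/(1+e^{1.3080}) = 0.2128
E[score] = 0.1978 + 0.8085 + 0.2128 = 1.2191

1.22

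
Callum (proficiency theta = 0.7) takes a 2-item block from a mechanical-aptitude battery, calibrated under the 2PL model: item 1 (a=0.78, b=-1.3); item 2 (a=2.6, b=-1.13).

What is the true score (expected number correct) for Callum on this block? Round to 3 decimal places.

P(theta) = 1 / (1 + exp(−a(theta − b)))
P_1 = 1/(1+e^{-1.5600}) = 0.8264
P_2 = 1/(1+e^{-4.7580}) = 0.9915
E[score] = 0.8264 + 0.9915 = 1.8178

1.818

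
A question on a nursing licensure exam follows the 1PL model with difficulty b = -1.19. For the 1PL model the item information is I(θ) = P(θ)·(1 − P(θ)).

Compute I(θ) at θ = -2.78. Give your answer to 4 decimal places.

P = 1/(1+e^{1.5900}) = 0.1694
P(1−P) = 0.1694 × 0.8306 = 0.1407
I = P(1−P) = 0.14069

0.1407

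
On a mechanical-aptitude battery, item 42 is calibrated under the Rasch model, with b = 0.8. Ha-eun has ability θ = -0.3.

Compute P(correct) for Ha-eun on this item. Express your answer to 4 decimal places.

P(θ) = 1 / (1 + exp(−(θ − b)))
Exponent: (-0.3 − 0.8) = -1.1000
1/(1 + e^{1.1000}) = 0.2497
P = 0.2497

0.2497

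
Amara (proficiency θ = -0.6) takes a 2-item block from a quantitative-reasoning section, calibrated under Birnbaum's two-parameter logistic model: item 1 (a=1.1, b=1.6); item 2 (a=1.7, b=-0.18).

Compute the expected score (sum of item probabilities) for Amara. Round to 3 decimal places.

0.410

P(θ) = 1 / (1 + exp(−a(θ − b)))
P_1 = 1/(1+e^{2.4200}) = 0.0817
P_2 = 1/(1+e^{0.7140}) = 0.3287
E[score] = 0.0817 + 0.3287 = 0.4104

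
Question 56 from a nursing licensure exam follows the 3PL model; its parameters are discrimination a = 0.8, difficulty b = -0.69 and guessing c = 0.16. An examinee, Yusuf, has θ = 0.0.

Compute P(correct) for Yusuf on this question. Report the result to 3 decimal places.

P(θ) = c + (1 − c) · 1 / (1 + exp(−a(θ − b)))
Exponent: 0.8 × (0.0 − (-0.69)) = 0.5520
1/(1 + e^{-0.5520}) = 0.6346
P = 0.16 + 0.84 × 0.6346 = 0.6931

0.693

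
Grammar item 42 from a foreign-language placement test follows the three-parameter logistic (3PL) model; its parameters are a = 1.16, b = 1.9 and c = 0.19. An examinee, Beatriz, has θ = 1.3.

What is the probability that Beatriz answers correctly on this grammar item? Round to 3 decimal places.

P(θ) = c + (1 − c) · 1 / (1 + exp(−a(θ − b)))
Exponent: 1.16 × (1.3 − 1.9) = -0.6960
1/(1 + e^{0.6960}) = 0.3327
P = 0.19 + 0.81 × 0.3327 = 0.4595

0.459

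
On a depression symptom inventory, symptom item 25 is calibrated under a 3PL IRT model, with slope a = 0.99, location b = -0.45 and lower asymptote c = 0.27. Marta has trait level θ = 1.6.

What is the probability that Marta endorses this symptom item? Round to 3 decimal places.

0.915

P(θ) = c + (1 − c) · 1 / (1 + exp(−a(θ − b)))
Exponent: 0.99 × (1.6 − (-0.45)) = 2.0295
1/(1 + e^{-2.0295}) = 0.8839
P = 0.27 + 0.73 × 0.8839 = 0.9152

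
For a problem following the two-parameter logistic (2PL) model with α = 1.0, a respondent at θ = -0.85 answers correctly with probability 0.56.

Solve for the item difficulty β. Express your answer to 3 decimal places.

P(θ) = 1 / (1 + exp(−α(θ − β)))
logit(0.56) = ln(0.56/0.44) = 0.2412
β = θ − logit/(α) = -0.85 − 0.2412/1.0000 = -1.0912

-1.091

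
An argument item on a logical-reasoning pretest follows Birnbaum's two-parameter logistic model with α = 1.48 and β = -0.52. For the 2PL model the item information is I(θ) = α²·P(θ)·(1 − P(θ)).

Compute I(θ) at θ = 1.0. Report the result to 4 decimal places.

P = 1/(1+e^{-2.2496}) = 0.9046
P(1−P) = 0.9046 × 0.0954 = 0.0863
I = α² × P(1−P) = 1.48² × 0.0863 = 0.18900

0.1890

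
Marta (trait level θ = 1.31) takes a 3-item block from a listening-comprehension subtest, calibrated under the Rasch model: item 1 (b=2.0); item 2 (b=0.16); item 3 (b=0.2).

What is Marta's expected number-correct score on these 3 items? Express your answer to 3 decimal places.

1.846

P(θ) = 1 / (1 + exp(−(θ − b)))
P_1 = 1/(1+e^{0.6900}) = 0.3340
P_2 = 1/(1+e^{-1.1500}) = 0.7595
P_3 = 1/(1+e^{-1.1100}) = 0.7521
E[score] = 0.3340 + 0.7595 + 0.7521 = 1.8457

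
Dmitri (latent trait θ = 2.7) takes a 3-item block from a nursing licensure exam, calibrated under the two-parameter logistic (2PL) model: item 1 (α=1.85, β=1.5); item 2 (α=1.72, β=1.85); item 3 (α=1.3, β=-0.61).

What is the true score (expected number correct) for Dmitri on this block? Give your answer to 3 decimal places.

P(θ) = 1 / (1 + exp(−α(θ − β)))
P_1 = 1/(1+e^{-2.2200}) = 0.9020
P_2 = 1/(1+e^{-1.4620}) = 0.8118
P_3 = 1/(1+e^{-4.3030}) = 0.9867
E[score] = 0.9020 + 0.8118 + 0.9867 = 2.7005

2.701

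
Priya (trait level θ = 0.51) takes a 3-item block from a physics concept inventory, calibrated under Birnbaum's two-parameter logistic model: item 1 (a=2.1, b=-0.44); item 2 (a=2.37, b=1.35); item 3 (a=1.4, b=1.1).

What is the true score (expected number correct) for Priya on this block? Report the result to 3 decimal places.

P(θ) = 1 / (1 + exp(−a(θ − b)))
P_1 = 1/(1+e^{-1.9950}) = 0.8803
P_2 = 1/(1+e^{1.9908}) = 0.1202
P_3 = 1/(1+e^{0.8260}) = 0.3045
E[score] = 0.8803 + 0.1202 + 0.3045 = 1.3049

1.305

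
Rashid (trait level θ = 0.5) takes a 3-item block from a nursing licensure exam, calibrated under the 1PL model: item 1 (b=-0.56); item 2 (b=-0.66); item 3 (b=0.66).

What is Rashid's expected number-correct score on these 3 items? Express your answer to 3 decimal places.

1.964

P(θ) = 1 / (1 + exp(−(θ − b)))
P_1 = 1/(1+e^{-1.0600}) = 0.7427
P_2 = 1/(1+e^{-1.1600}) = 0.7613
P_3 = 1/(1+e^{0.1600}) = 0.4601
E[score] = 0.7427 + 0.7613 + 0.4601 = 1.9641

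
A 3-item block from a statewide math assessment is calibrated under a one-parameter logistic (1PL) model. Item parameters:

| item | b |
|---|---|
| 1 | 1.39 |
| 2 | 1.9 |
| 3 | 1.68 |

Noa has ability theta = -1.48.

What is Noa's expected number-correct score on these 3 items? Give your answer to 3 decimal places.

0.127

P(theta) = 1 / (1 + exp(−(theta − b)))
P_1 = 1/(1+e^{2.8700}) = 0.0537
P_2 = 1/(1+e^{3.3800}) = 0.0329
P_3 = 1/(1+e^{3.1600}) = 0.0407
E[score] = 0.0537 + 0.0329 + 0.0407 = 0.1273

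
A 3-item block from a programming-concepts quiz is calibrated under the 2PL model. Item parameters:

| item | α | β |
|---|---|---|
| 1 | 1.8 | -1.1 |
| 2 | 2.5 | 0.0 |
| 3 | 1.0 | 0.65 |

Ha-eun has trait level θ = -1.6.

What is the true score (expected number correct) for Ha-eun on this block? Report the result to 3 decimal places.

0.402

P(θ) = 1 / (1 + exp(−α(θ − β)))
P_1 = 1/(1+e^{0.9000}) = 0.2891
P_2 = 1/(1+e^{4.0000}) = 0.0180
P_3 = 1/(1+e^{2.2500}) = 0.0953
E[score] = 0.2891 + 0.0180 + 0.0953 = 0.4024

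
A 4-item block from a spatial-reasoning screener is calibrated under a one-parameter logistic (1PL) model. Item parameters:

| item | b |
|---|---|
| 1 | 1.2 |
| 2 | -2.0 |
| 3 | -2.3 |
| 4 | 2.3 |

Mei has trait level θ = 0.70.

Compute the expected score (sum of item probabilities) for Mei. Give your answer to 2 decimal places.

P(θ) = 1 / (1 + exp(−(θ − b)))
P_1 = 1/(1+e^{0.5000}) = 0.3775
P_2 = 1/(1+e^{-2.7000}) = 0.9370
P_3 = 1/(1+e^{-3.0000}) = 0.9526
P_4 = 1/(1+e^{1.6000}) = 0.1680
E[score] = 0.3775 + 0.9370 + 0.9526 + 0.1680 = 2.4351

2.44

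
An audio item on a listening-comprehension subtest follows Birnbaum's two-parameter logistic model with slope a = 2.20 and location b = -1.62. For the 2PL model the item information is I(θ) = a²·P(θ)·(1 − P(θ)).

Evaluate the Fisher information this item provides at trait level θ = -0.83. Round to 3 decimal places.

P = 1/(1+e^{-1.7380}) = 0.8504
P(1−P) = 0.8504 × 0.1496 = 0.1272
I = a² × P(1−P) = 2.20² × 0.1272 = 0.61563

0.616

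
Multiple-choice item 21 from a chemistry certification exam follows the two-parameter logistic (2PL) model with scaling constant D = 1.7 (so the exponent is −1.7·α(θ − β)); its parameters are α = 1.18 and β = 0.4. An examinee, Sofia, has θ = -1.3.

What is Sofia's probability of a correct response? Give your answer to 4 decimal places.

P(θ) = 1 / (1 + exp(−D·α(θ − β)))
Exponent: 1.7 × 1.18 × (-1.3 − 0.4) = -3.4102
1/(1 + e^{3.4102}) = 0.0320
P = 0.0320

0.0320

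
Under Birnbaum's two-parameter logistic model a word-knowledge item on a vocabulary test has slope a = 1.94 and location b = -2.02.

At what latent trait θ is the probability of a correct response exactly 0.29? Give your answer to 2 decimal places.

-2.48

P(θ) = 1 / (1 + exp(−a(θ − b)))
logit = ln(0.2900/0.7100) = -0.8954
θ = b + logit/(a) = -2.02 + (-0.8954)/1.9400 = -2.4815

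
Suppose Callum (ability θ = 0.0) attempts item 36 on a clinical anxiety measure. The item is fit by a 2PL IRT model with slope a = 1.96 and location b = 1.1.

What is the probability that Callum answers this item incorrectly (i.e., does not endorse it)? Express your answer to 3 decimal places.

P(θ) = 1 / (1 + exp(−a(θ − b)))
Exponent: 1.96 × (0.0 − 1.1) = -2.1560
1/(1 + e^{2.1560}) = 0.1038
P(incorrect) = 1 − 0.1038 = 0.8962

0.896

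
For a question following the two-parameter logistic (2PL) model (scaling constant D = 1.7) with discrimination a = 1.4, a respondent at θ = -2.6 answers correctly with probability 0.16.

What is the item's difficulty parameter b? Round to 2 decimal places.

-1.90

P(θ) = 1 / (1 + exp(−D·a(θ − b)))
logit(0.16) = ln(0.16/0.84) = -1.6582
b = θ − logit/(1.7·a) = -2.6 − (-1.6582)/2.3800 = -1.9033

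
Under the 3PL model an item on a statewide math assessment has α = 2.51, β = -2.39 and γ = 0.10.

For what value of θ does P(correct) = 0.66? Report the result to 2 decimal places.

-2.19

P(θ) = γ + (1 − γ) · 1 / (1 + exp(−α(θ − β)))
Remove guessing floor: (0.66 − 0.10)/(1 − 0.10) = 0.6222
logit = ln(0.6222/0.3778) = 0.4990
θ = β + logit/(α) = -2.39 + 0.4990/2.5100 = -2.1912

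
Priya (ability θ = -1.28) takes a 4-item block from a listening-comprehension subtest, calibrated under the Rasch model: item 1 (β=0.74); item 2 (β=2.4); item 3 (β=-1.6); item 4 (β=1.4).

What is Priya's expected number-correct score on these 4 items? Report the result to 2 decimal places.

P(θ) = 1 / (1 + exp(−(θ − β)))
P_1 = 1/(1+e^{2.0200}) = 0.1171
P_2 = 1/(1+e^{3.6800}) = 0.0246
P_3 = 1/(1+e^{-0.3200}) = 0.5793
P_4 = 1/(1+e^{2.6800}) = 0.0642
E[score] = 0.1171 + 0.0246 + 0.5793 + 0.0642 = 0.7852

0.79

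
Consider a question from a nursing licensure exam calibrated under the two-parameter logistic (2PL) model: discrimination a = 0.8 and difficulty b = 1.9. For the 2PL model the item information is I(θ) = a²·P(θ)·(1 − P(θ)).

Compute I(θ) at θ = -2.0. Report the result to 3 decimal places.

0.026

P = 1/(1+e^{3.1200}) = 0.0423
P(1−P) = 0.0423 × 0.9577 = 0.0405
I = a² × P(1−P) = 0.8² × 0.0405 = 0.02592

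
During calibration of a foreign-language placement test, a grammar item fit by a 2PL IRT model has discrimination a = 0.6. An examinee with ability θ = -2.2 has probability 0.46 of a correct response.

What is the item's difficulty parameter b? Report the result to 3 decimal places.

P(θ) = 1 / (1 + exp(−a(θ − b)))
logit(0.46) = ln(0.46/0.54) = -0.1603
b = θ − logit/(a) = -2.2 − (-0.1603)/0.6000 = -1.9328

-1.933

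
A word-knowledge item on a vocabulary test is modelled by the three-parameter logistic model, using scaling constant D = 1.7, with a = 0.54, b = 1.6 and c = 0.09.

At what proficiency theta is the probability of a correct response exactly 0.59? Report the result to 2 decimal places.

P(theta) = c + (1 − c) · 1 / (1 + exp(−D·a(theta − b)))
Remove guessing floor: (0.59 − 0.09)/(1 − 0.09) = 0.5495
logit = ln(0.5495/0.4505) = 0.1985
theta = b + logit/(1.7·a) = 1.6 + 0.1985/0.9180 = 1.8162

1.82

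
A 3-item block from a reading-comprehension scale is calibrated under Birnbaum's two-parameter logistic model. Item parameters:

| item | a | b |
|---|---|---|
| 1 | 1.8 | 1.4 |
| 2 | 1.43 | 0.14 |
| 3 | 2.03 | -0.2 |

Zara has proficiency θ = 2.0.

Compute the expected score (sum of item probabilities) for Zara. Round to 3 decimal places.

P(θ) = 1 / (1 + exp(−a(θ − b)))
P_1 = 1/(1+e^{-1.0800}) = 0.7465
P_2 = 1/(1+e^{-2.6598}) = 0.9346
P_3 = 1/(1+e^{-4.4660}) = 0.9886
E[score] = 0.7465 + 0.9346 + 0.9886 = 2.6697

2.670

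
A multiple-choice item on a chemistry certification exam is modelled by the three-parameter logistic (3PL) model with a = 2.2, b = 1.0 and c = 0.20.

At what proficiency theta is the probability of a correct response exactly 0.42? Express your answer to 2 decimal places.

P(theta) = c + (1 − c) · 1 / (1 + exp(−a(theta − b)))
Remove guessing floor: (0.42 − 0.20)/(1 − 0.20) = 0.2750
logit = ln(0.2750/0.7250) = -0.9694
theta = b + logit/(a) = 1.0 + (-0.9694)/2.2000 = 0.5594

0.56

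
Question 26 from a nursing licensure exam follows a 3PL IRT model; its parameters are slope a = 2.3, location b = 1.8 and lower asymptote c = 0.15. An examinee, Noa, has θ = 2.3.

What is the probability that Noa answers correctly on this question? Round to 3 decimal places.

0.796

P(θ) = c + (1 − c) · 1 / (1 + exp(−a(θ − b)))
Exponent: 2.3 × (2.3 − 1.8) = 1.1500
1/(1 + e^{-1.1500}) = 0.7595
P = 0.15 + 0.85 × 0.7595 = 0.7956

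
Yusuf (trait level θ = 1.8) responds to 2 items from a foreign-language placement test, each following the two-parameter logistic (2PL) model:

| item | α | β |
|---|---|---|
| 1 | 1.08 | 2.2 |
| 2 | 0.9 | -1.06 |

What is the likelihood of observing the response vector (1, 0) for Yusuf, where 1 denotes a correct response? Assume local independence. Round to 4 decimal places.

0.0279

P(θ) = 1 / (1 + exp(−α(θ − β)))
P_1 = 1/(1+e^{0.4320}) = 0.3936
P_2 = 1/(1+e^{-2.5740}) = 0.9292
L = P_1 × (1−P_2) = 0.3936 × 0.0708 = 0.02788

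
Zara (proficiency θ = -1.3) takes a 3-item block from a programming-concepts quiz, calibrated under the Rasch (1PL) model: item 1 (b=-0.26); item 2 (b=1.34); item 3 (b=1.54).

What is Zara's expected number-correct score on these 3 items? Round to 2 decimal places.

P(θ) = 1 / (1 + exp(−(θ − b)))
P_1 = 1/(1+e^{1.0400}) = 0.2611
P_2 = 1/(1+e^{2.6400}) = 0.0666
P_3 = 1/(1+e^{2.8400}) = 0.0552
E[score] = 0.2611 + 0.0666 + 0.0552 = 0.3830

0.38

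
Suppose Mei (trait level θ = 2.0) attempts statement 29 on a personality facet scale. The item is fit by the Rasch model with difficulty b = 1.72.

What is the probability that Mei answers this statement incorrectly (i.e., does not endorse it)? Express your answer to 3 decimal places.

0.430

P(θ) = 1 / (1 + exp(−(θ − b)))
Exponent: (2.0 − 1.72) = 0.2800
1/(1 + e^{-0.2800}) = 0.5695
P = 0.5695
P(incorrect) = 1 − 0.5695 = 0.4305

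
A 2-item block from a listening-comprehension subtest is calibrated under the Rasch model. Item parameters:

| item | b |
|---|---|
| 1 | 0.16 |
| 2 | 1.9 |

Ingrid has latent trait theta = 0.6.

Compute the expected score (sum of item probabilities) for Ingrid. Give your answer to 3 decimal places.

P(theta) = 1 / (1 + exp(−(theta − b)))
P_1 = 1/(1+e^{-0.4400}) = 0.6083
P_2 = 1/(1+e^{1.3000}) = 0.2142
E[score] = 0.6083 + 0.2142 = 0.8224

0.822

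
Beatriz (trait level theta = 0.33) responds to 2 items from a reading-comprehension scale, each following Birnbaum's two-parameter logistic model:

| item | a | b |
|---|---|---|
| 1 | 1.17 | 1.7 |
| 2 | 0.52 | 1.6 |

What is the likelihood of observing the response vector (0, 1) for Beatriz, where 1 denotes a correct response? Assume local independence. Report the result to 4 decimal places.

P(theta) = 1 / (1 + exp(−a(theta − b)))
P_1 = 1/(1+e^{1.6029}) = 0.1676
P_2 = 1/(1+e^{0.6604}) = 0.3406
L = (1−P_1) × P_2 = 0.8324 × 0.3406 = 0.28356

0.2836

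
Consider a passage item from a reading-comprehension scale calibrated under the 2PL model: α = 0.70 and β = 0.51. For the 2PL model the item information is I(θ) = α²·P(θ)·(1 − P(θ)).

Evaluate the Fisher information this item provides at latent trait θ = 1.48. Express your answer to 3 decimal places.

0.109

P = 1/(1+e^{-0.6790}) = 0.6635
P(1−P) = 0.6635 × 0.3365 = 0.2233
I = α² × P(1−P) = 0.70² × 0.2233 = 0.10940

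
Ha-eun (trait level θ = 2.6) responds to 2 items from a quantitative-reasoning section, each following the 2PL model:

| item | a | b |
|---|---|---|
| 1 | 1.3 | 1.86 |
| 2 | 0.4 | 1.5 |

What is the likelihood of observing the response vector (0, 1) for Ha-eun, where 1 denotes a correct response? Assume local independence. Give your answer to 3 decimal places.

P(θ) = 1 / (1 + exp(−a(θ − b)))
P_1 = 1/(1+e^{-0.9620}) = 0.7235
P_2 = 1/(1+e^{-0.4400}) = 0.6083
L = (1−P_1) × P_2 = 0.2765 × 0.6083 = 0.16817

0.168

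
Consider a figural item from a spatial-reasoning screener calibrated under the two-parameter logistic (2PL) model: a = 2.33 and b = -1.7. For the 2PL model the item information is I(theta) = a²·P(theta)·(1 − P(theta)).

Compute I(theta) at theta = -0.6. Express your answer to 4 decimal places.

0.3607

P = 1/(1+e^{-2.5630}) = 0.9284
P(1−P) = 0.9284 × 0.0716 = 0.0664
I = a² × P(1−P) = 2.33² × 0.0664 = 0.36068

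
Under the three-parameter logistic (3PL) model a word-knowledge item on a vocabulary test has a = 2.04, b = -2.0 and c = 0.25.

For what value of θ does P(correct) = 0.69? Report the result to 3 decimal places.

P(θ) = c + (1 − c) · 1 / (1 + exp(−a(θ − b)))
Remove guessing floor: (0.69 − 0.25)/(1 − 0.25) = 0.5867
logit = ln(0.5867/0.4133) = 0.3502
θ = b + logit/(a) = -2.0 + 0.3502/2.0400 = -1.8283

-1.828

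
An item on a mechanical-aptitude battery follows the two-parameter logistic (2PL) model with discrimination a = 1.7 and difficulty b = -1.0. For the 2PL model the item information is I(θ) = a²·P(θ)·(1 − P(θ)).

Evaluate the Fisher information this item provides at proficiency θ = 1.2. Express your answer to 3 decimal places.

0.066

P = 1/(1+e^{-3.7400}) = 0.9768
P(1−P) = 0.9768 × 0.0232 = 0.0227
I = a² × P(1−P) = 1.7² × 0.0227 = 0.06550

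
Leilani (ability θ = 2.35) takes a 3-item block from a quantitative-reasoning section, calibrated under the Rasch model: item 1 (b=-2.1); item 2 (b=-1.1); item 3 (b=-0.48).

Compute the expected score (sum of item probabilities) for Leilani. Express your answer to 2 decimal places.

2.90

P(θ) = 1 / (1 + exp(−(θ − b)))
P_1 = 1/(1+e^{-4.4500}) = 0.9885
P_2 = 1/(1+e^{-3.4500}) = 0.9692
P_3 = 1/(1+e^{-2.8300}) = 0.9443
E[score] = 0.9885 + 0.9692 + 0.9443 = 2.9020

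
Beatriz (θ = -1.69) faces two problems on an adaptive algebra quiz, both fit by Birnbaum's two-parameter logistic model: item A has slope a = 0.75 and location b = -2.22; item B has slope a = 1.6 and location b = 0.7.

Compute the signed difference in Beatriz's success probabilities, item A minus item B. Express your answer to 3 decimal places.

P(θ) = 1 / (1 + exp(−a(θ − b)))
P_A = 0.5981
P_B = 0.0214
P_A − P_B = 0.5767

0.577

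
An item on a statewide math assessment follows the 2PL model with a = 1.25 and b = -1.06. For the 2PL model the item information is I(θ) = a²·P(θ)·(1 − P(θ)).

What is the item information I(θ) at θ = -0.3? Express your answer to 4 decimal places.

0.3142

P = 1/(1+e^{-0.9500}) = 0.7211
P(1−P) = 0.7211 × 0.2789 = 0.2011
I = a² × P(1−P) = 1.25² × 0.2011 = 0.31423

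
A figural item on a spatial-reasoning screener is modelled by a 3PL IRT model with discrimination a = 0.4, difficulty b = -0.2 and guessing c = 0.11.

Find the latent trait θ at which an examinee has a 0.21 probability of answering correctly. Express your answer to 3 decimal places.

-5.367

P(θ) = c + (1 − c) · 1 / (1 + exp(−a(θ − b)))
Remove guessing floor: (0.21 − 0.11)/(1 − 0.11) = 0.1124
logit = ln(0.1124/0.8876) = -2.0669
θ = b + logit/(a) = -0.2 + (-2.0669)/0.4000 = -5.3672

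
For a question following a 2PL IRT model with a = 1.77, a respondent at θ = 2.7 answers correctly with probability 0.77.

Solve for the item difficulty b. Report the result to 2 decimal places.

2.02

P(θ) = 1 / (1 + exp(−a(θ − b)))
logit(0.77) = ln(0.77/0.23) = 1.2083
b = θ − logit/(a) = 2.7 − 1.2083/1.7700 = 2.0173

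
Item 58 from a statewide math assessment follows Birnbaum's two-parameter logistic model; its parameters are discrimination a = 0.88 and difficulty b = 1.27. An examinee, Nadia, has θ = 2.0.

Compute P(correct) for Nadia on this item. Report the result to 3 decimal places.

0.655

P(θ) = 1 / (1 + exp(−a(θ − b)))
Exponent: 0.88 × (2.0 − 1.27) = 0.6424
1/(1 + e^{-0.6424}) = 0.6553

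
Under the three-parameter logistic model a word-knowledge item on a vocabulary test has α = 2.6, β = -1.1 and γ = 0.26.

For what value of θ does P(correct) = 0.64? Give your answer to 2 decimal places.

P(θ) = γ + (1 − γ) · 1 / (1 + exp(−α(θ − β)))
Remove guessing floor: (0.64 − 0.26)/(1 − 0.26) = 0.5135
logit = ln(0.5135/0.4865) = 0.0541
θ = β + logit/(α) = -1.1 + 0.0541/2.6000 = -1.0792

-1.08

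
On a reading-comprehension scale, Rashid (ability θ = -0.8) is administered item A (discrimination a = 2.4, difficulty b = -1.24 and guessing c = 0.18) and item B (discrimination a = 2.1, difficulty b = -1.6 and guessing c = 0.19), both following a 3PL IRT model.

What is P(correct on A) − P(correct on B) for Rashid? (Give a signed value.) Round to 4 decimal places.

P(θ) = c + (1 − c) · 1 / (1 + exp(−a(θ − b)))
P_A = 0.7884
P_B = 0.8728
P_A − P_B = -0.0844

-0.0844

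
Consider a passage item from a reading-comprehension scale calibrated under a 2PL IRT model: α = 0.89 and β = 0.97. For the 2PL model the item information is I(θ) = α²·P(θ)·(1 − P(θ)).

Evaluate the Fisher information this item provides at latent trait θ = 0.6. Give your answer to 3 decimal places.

0.193

P = 1/(1+e^{0.3293}) = 0.4184
P(1−P) = 0.4184 × 0.5816 = 0.2433
I = α² × P(1−P) = 0.89² × 0.2433 = 0.19275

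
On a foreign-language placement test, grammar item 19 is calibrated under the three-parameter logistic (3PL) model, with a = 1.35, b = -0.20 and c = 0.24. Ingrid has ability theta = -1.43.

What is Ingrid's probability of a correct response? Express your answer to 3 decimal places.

P(theta) = c + (1 − c) · 1 / (1 + exp(−a(theta − b)))
Exponent: 1.35 × (-1.43 − (-0.20)) = -1.6605
1/(1 + e^{1.6605}) = 0.1597
P = 0.24 + 0.76 × 0.1597 = 0.3614

0.361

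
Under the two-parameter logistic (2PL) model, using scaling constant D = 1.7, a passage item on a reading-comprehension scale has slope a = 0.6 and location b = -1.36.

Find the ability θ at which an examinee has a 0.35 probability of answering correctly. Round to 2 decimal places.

P(θ) = 1 / (1 + exp(−D·a(θ − b)))
logit = ln(0.3500/0.6500) = -0.6190
θ = b + logit/(1.7·a) = -1.36 + (-0.6190)/1.0200 = -1.9669

-1.97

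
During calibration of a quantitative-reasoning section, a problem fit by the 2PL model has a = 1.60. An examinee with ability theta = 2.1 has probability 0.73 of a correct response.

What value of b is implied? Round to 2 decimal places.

1.48

P(theta) = 1 / (1 + exp(−a(theta − b)))
logit(0.73) = ln(0.73/0.27) = 0.9946
b = theta − logit/(a) = 2.1 − 0.9946/1.6000 = 1.4784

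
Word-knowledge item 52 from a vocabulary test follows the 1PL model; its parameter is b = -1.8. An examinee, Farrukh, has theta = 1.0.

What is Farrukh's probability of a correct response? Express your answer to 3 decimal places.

P(theta) = 1 / (1 + exp(−(theta − b)))
Exponent: (1.0 − (-1.8)) = 2.8000
1/(1 + e^{-2.8000}) = 0.9427
P = 0.9427

0.943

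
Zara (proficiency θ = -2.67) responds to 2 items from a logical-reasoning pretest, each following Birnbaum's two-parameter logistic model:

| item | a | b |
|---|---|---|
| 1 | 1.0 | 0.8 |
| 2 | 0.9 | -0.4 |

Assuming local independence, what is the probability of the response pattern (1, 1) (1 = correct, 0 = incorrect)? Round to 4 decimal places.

P(θ) = 1 / (1 + exp(−a(θ − b)))
P_1 = 1/(1+e^{3.4700}) = 0.0302
P_2 = 1/(1+e^{2.0430}) = 0.1148
L = P_1 × P_2 = 0.0302 × 0.1148 = 0.00346

0.0035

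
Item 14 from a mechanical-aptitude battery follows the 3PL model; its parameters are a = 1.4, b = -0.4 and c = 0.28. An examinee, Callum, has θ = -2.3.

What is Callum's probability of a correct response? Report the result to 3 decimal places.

0.327

P(θ) = c + (1 − c) · 1 / (1 + exp(−a(θ − b)))
Exponent: 1.4 × (-2.3 − (-0.4)) = -2.6600
1/(1 + e^{2.6600}) = 0.0654
P = 0.28 + 0.72 × 0.0654 = 0.3271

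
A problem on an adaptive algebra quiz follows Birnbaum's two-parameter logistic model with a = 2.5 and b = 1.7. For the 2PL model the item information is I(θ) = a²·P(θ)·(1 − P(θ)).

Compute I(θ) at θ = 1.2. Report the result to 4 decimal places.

P = 1/(1+e^{1.2500}) = 0.2227
P(1−P) = 0.2227 × 0.7773 = 0.1731
I = a² × P(1−P) = 2.5² × 0.1731 = 1.08190

1.0819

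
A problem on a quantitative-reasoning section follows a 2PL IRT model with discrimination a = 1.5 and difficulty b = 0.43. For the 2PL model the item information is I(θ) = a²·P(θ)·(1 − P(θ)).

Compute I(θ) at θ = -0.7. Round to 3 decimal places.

0.295

P = 1/(1+e^{1.6950}) = 0.1551
P(1−P) = 0.1551 × 0.8449 = 0.1311
I = a² × P(1−P) = 1.5² × 0.1311 = 0.29488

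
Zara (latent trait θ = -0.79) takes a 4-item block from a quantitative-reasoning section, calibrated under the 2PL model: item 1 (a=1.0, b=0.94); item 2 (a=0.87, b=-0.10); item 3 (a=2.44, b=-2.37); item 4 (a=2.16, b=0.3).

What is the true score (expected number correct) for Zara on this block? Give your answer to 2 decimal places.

P(θ) = 1 / (1 + exp(−a(θ − b)))
P_1 = 1/(1+e^{1.7300}) = 0.1506
P_2 = 1/(1+e^{0.6003}) = 0.3543
P_3 = 1/(1+e^{-3.8552}) = 0.9793
P_4 = 1/(1+e^{2.3544}) = 0.0867
E[score] = 0.1506 + 0.3543 + 0.9793 + 0.0867 = 1.5708

1.57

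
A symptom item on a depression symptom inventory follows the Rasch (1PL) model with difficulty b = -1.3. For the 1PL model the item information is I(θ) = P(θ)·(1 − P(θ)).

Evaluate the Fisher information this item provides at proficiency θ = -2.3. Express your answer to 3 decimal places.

0.197

P = 1/(1+e^{1.0000}) = 0.2689
P(1−P) = 0.2689 × 0.7311 = 0.1966
I = P(1−P) = 0.19661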